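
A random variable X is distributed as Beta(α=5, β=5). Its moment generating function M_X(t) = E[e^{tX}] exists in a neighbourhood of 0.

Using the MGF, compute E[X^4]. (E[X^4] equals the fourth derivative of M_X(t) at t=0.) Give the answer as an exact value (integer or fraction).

E[X^4] = M^(4)(0) = 14/143

M_X(t) = ₁F₁(5; 10; t)
M^(4)(t) = 14*₁F₁(9; 14; t)/143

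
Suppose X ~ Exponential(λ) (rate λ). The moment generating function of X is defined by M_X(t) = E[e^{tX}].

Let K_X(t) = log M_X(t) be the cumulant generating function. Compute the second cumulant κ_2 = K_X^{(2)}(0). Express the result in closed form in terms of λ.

κ_2 = d^2K/dt^2 |_{t=0} = λ^(-2)

M_X(t) = λ/(λ - t)
K_X(t) = log M_X(t) = log(λ) - log(λ - t)
dK/dt = -1/(-λ + t)
d^2K/dt^2 = 1/(λ^2 - 2*λ*t + t^2)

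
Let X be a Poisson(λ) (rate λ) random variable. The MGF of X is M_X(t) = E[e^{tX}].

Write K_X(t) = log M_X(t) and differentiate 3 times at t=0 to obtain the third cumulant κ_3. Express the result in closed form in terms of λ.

κ_3 = d^3K/dt^3 |_{t=0} = λ

M_X(t) = e^(λ*(e^(t) - 1))
K_X(t) = log M_X(t) = λ*(e^(t) - 1)
dK/dt = λ*e^(t)
d^2K/dt^2 = λ*e^(t)
d^3K/dt^3 = λ*e^(t)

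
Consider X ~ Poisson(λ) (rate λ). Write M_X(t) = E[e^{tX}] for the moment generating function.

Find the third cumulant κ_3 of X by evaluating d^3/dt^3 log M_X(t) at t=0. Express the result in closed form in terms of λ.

M_X(t) = e^(λ*(e^(t) - 1))
K_X(t) = log M_X(t) = λ*(e^(t) - 1)
dK/dt = λ*e^(t)
d^2K/dt^2 = λ*e^(t)
d^3K/dt^3 = λ*e^(t)

κ_3 = d^3K/dt^3 |_{t=0} = λ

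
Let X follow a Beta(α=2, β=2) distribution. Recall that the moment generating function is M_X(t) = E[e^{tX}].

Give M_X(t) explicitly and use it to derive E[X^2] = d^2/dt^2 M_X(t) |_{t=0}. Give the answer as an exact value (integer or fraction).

M_X(t) = ₁F₁(2; 4; t)
D^2[M](t) = 3*₁F₁(4; 6; t)/10

E[X^2] = D^2[M](0) = 3/10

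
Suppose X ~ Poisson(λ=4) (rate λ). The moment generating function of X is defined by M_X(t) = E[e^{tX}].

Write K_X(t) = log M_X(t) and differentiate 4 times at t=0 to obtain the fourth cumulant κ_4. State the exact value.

M_X(t) = e^(4*e^(t) - 4)
K_X(t) = log M_X(t) = 4*e^(t) - 4
K^(4)(t) = 4*e^(t)

κ_4 = K^(4)(0) = 4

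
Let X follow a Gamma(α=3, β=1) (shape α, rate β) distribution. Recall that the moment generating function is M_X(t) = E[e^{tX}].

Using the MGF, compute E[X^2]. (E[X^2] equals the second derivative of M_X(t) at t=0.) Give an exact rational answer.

E[X^2] = M^(2)(0) = 12

M_X(t) = (1 - t)^(-3)
M^(2)(t) = -12/(t^5 - 5*t^4 + 10*t^3 - 10*t^2 + 5*t - 1)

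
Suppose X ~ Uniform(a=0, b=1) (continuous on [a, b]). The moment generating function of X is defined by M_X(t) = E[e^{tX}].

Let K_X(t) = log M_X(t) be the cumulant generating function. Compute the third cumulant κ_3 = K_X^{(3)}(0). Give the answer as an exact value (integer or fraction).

κ_3 = D^3[K](0) = 0

M_X(t) = (e^(t) - 1)/t
K_X(t) = log M_X(t) = -log(t) + log(e^(t) - 1)
D^3[K](t) = (t^3*e^(2*t) + t^3*e^(t) - 2*e^(3*t) + 6*e^(2*t) - 6*e^(t) + 2)/(t^3*e^(3*t) - 3*t^3*e^(2*t) + 3*t^3*e^(t) - t^3)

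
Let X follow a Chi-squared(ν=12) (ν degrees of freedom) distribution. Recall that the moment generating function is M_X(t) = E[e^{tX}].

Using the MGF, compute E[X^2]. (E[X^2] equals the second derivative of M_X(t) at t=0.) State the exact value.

M_X(t) = (1 - 2*t)^(-6)
M′(t) = -12/(128*t^7 - 448*t^6 + 672*t^5 - 560*t^4 + 280*t^3 - 84*t^2 + 14*t - 1)
M′′(t) = 168/(256*t^8 - 1024*t^7 + 1792*t^6 - 1792*t^5 + 1120*t^4 - 448*t^3 + 112*t^2 - 16*t + 1)

E[X^2] = M′′(0) = 168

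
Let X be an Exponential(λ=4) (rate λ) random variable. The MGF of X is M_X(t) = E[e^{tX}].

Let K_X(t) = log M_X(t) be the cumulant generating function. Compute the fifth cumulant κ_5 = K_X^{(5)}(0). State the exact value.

M_X(t) = 4/(4 - t)
K_X(t) = log M_X(t) = -log(4 - t) + 2*log(2)
K^(5)(t) = -24/(t^5 - 20*t^4 + 160*t^3 - 640*t^2 + 1280*t - 1024)

κ_5 = K^(5)(0) = 3/128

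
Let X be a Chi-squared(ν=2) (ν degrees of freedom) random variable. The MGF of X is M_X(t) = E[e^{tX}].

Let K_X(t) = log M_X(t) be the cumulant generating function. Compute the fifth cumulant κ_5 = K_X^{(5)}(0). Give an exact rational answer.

M_X(t) = 1/(1 - 2*t)
K_X(t) = log M_X(t) = -log(1 - 2*t)
D^5[K](t) = -768/(32*t^5 - 80*t^4 + 80*t^3 - 40*t^2 + 10*t - 1)

κ_5 = D^5[K](0) = 768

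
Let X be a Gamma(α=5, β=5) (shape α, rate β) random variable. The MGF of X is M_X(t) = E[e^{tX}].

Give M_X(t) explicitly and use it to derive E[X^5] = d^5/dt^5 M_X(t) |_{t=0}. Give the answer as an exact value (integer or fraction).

M_X(t) = 3125/(5 - t)^5
M′(t) = 15625/(t^6 - 30*t^5 + 375*t^4 - 2500*t^3 + 9375*t^2 - 18750*t + 15625)
M′′(t) = -93750/(t^7 - 35*t^6 + 525*t^5 - 4375*t^4 + 21875*t^3 - 65625*t^2 + 109375*t - 78125)
M′′′(t) = 656250/(t^8 - 40*t^7 + 700*t^6 - 7000*t^5 + 43750*t^4 - 175000*t^3 + 437500*t^2 - 625000*t + 390625)
M′′′′(t) = -5250000/(t^9 - 45*t^8 + 900*t^7 - 10500*t^6 + 78750*t^5 - 393750*t^4 + 1312500*t^3 - 2812500*t^2 + 3515625*t - 1953125)
M′′′′′(t) = 47250000/(t^10 - 50*t^9 + 1125*t^8 - 15000*t^7 + 131250*t^6 - 787500*t^5 + 3281250*t^4 - 9375000*t^3 + 17578125*t^2 - 19531250*t + 9765625)

E[X^5] = M′′′′′(0) = 3024/625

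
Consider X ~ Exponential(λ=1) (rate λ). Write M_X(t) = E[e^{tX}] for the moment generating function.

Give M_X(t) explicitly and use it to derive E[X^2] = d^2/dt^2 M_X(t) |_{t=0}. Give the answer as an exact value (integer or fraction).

M_X(t) = 1/(1 - t)
M^(2)(t) = -2/(t^3 - 3*t^2 + 3*t - 1)

E[X^2] = M^(2)(0) = 2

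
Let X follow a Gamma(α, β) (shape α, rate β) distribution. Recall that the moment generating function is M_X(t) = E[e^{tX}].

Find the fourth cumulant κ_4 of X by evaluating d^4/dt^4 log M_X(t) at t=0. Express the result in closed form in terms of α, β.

M_X(t) = (β/(β - t))^α
K_X(t) = log M_X(t) = α*(log(β) - log(β - t))
dK/dt = -α/(-β + t)
d^2K/dt^2 = α/(β^2 - 2*β*t + t^2)
d^3K/dt^3 = -2*α/(-β^3 + 3*β^2*t - 3*β*t^2 + t^3)
d^4K/dt^4 = 6*α/(β^4 - 4*β^3*t + 6*β^2*t^2 - 4*β*t^3 + t^4)

κ_4 = d^4K/dt^4 |_{t=0} = 6*α/β^4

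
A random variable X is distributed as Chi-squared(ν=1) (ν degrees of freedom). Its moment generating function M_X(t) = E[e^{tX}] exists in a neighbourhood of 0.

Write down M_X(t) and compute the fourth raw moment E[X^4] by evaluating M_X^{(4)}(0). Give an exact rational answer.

E[X^4] = M^(4)(0) = 105

M_X(t) = 1/√(1 - 2*t)
M^(4)(t) = 105/(16*t^4*√(1 - 2*t) - 32*t^3*√(1 - 2*t) + 24*t^2*√(1 - 2*t) - 8*t*√(1 - 2*t) + √(1 - 2*t))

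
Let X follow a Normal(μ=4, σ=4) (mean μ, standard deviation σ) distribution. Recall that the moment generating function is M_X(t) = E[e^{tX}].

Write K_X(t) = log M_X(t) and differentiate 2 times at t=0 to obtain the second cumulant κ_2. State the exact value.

M_X(t) = e^(8*t^2 + 4*t)
K_X(t) = log M_X(t) = 8*t^2 + 4*t
dK/dt = 16*t + 4
d^2K/dt^2 = 16

κ_2 = d^2K/dt^2 |_{t=0} = 16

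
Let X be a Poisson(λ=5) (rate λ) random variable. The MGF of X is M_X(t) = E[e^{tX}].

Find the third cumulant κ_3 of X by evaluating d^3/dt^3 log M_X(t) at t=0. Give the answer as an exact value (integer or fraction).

κ_3 = D^3[K](0) = 5

M_X(t) = e^(5*e^(t) - 5)
K_X(t) = log M_X(t) = 5*e^(t) - 5
D^3[K](t) = 5*e^(t)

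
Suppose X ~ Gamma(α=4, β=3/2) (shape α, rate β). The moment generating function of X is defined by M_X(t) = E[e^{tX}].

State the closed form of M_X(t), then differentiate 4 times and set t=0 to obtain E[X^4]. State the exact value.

M_X(t) = 81/(16*(3/2 - t)^4)
dM/dt = -648/(32*t^5 - 240*t^4 + 720*t^3 - 1080*t^2 + 810*t - 243)
d^2M/dt^2 = 6480/(64*t^6 - 576*t^5 + 2160*t^4 - 4320*t^3 + 4860*t^2 - 2916*t + 729)
d^3M/dt^3 = -77760/(128*t^7 - 1344*t^6 + 6048*t^5 - 15120*t^4 + 22680*t^3 - 20412*t^2 + 10206*t - 2187)
d^4M/dt^4 = 1088640/(256*t^8 - 3072*t^7 + 16128*t^6 - 48384*t^5 + 90720*t^4 - 108864*t^3 + 81648*t^2 - 34992*t + 6561)

E[X^4] = d^4M/dt^4 |_{t=0} = 4480/27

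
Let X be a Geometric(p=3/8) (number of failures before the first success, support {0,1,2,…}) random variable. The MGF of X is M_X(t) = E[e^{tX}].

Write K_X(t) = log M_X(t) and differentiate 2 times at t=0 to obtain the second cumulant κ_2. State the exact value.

M_X(t) = 3/(8*(1 - 5*e^(t)/8))
K_X(t) = log M_X(t) = -log(1 - 5*e^(t)/8) - 3*log(2) + log(3)
dK/dt = -5*e^(t)/(5*e^(t) - 8)
d^2K/dt^2 = 40*e^(t)/(25*e^(2*t) - 80*e^(t) + 64)

κ_2 = d^2K/dt^2 |_{t=0} = 40/9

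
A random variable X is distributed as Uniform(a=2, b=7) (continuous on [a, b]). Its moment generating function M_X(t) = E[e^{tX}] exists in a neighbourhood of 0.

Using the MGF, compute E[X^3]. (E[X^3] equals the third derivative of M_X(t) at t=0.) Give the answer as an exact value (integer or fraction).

E[X^3] = D^3[M](0) = 477/4

M_X(t) = (e^(7*t) - e^(2*t))/(5*t)
D^3[M](t) = (343*t^3*e^(7*t) - 8*t^3*e^(2*t) - 147*t^2*e^(7*t) + 12*t^2*e^(2*t) + 42*t*e^(7*t) - 12*t*e^(2*t) - 6*e^(7*t) + 6*e^(2*t))/(5*t^4)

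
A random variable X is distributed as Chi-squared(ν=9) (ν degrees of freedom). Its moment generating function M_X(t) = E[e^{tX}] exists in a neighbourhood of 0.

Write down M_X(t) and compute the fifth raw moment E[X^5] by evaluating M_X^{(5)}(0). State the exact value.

M_X(t) = (1 - 2*t)^(-9/2)

E[X^5] = M^(5)(0) = 328185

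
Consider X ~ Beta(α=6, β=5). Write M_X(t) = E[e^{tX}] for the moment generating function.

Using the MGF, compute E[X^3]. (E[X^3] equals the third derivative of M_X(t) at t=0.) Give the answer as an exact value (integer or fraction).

E[X^3] = M′′′(0) = 28/143

M_X(t) = ₁F₁(6; 11; t)
M′(t) = 6*₁F₁(7; 12; t)/11
M′′(t) = 7*₁F₁(8; 13; t)/22
M′′′(t) = 28*₁F₁(9; 14; t)/143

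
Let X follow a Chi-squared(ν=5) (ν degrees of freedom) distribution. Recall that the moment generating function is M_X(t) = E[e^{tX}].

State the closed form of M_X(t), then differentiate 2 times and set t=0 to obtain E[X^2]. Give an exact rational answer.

E[X^2] = M′′(0) = 35

M_X(t) = (1 - 2*t)^(-5/2)
M′(t) = -5/(8*t^3*√(1 - 2*t) - 12*t^2*√(1 - 2*t) + 6*t*√(1 - 2*t) - √(1 - 2*t))
M′′(t) = 35/(16*t^4*√(1 - 2*t) - 32*t^3*√(1 - 2*t) + 24*t^2*√(1 - 2*t) - 8*t*√(1 - 2*t) + √(1 - 2*t))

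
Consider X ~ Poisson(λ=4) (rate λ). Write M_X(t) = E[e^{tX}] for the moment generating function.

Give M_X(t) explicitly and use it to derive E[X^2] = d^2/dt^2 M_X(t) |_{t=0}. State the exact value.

E[X^2] = M^(2)(0) = 20

M_X(t) = e^(4*e^(t) - 4)
M^(2)(t) = (16*e^(2*t)*e^(4*e^(t)) + 4*e^(t)*e^(4*e^(t)))*e^(-4)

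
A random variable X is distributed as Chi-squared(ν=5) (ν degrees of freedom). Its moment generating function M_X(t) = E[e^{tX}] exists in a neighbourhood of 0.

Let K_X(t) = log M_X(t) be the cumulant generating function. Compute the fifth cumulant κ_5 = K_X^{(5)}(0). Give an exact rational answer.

M_X(t) = (1 - 2*t)^(-5/2)
K_X(t) = log M_X(t) = -5*log(1 - 2*t)/2
dK/dt = -5/(2*t - 1)
d^2K/dt^2 = 10/(4*t^2 - 4*t + 1)
d^3K/dt^3 = -40/(8*t^3 - 12*t^2 + 6*t - 1)
d^4K/dt^4 = 240/(16*t^4 - 32*t^3 + 24*t^2 - 8*t + 1)
d^5K/dt^5 = -1920/(32*t^5 - 80*t^4 + 80*t^3 - 40*t^2 + 10*t - 1)

κ_5 = d^5K/dt^5 |_{t=0} = 1920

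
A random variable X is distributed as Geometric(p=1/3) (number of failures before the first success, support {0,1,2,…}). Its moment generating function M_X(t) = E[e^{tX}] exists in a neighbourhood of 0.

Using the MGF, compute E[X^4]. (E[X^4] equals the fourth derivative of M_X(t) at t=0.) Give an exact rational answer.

E[X^4] = M^(4)(0) = 730

M_X(t) = 1/(3*(1 - 2*e^(t)/3))
M^(4)(t) = (-16*e^(4*t) - 264*e^(3*t) - 396*e^(2*t) - 54*e^(t))/(32*e^(5*t) - 240*e^(4*t) + 720*e^(3*t) - 1080*e^(2*t) + 810*e^(t) - 243)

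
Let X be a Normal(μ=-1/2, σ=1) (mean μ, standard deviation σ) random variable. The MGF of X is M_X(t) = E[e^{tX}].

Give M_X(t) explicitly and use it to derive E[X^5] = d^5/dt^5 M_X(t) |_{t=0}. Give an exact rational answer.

E[X^5] = d^5M/dt^5 |_{t=0} = -281/32

M_X(t) = e^(t^2/2 - t/2)
dM/dt = t*e^(-t/2)*e^(t^2/2) - e^(-t/2)*e^(t^2/2)/2
d^2M/dt^2 = (4*t^2*e^(t^2/2) - 4*t*e^(t^2/2) + 5*e^(t^2/2))*e^(-t/2)/4
d^3M/dt^3 = (8*t^3*e^(t^2/2) - 12*t^2*e^(t^2/2) + 30*t*e^(t^2/2) - 13*e^(t^2/2))*e^(-t/2)/8
d^4M/dt^4 = (16*t^4*e^(t^2/2) - 32*t^3*e^(t^2/2) + 120*t^2*e^(t^2/2) - 104*t*e^(t^2/2) + 73*e^(t^2/2))*e^(-t/2)/16
d^5M/dt^5 = (32*t^5*e^(t^2/2) - 80*t^4*e^(t^2/2) + 400*t^3*e^(t^2/2) - 520*t^2*e^(t^2/2) + 730*t*e^(t^2/2) - 281*e^(t^2/2))*e^(-t/2)/32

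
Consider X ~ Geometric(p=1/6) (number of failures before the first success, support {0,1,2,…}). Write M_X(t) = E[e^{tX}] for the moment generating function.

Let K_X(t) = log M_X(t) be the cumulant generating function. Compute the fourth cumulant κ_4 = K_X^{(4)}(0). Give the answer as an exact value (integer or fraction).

κ_4 = K^(4)(0) = 5430

M_X(t) = 1/(6*(1 - 5*e^(t)/6))
K_X(t) = log M_X(t) = -log(1 - 5*e^(t)/6) - log(6)
K^(4)(t) = (750*e^(3*t) + 3600*e^(2*t) + 1080*e^(t))/(625*e^(4*t) - 3000*e^(3*t) + 5400*e^(2*t) - 4320*e^(t) + 1296)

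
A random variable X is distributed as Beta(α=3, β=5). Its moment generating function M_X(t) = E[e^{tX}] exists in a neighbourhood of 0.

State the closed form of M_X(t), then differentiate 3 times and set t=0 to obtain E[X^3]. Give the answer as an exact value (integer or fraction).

E[X^3] = D^3[M](0) = 1/12

M_X(t) = ₁F₁(3; 8; t)
D^3[M](t) = ₁F₁(6; 11; t)/12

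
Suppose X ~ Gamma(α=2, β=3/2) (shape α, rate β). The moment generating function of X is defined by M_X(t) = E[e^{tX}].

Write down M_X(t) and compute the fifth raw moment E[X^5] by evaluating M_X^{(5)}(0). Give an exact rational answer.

E[X^5] = D^5[M](0) = 2560/27

M_X(t) = 9/(4*(3/2 - t)^2)
D^5[M](t) = -207360/(128*t^7 - 1344*t^6 + 6048*t^5 - 15120*t^4 + 22680*t^3 - 20412*t^2 + 10206*t - 2187)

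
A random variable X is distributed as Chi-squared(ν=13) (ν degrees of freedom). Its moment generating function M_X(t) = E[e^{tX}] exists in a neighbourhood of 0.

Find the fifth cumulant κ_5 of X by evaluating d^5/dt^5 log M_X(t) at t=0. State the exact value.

κ_5 = d^5K/dt^5 |_{t=0} = 4992

M_X(t) = (1 - 2*t)^(-13/2)
K_X(t) = log M_X(t) = -13*log(1 - 2*t)/2
dK/dt = -13/(2*t - 1)
d^2K/dt^2 = 26/(4*t^2 - 4*t + 1)
d^3K/dt^3 = -104/(8*t^3 - 12*t^2 + 6*t - 1)
d^4K/dt^4 = 624/(16*t^4 - 32*t^3 + 24*t^2 - 8*t + 1)
d^5K/dt^5 = -4992/(32*t^5 - 80*t^4 + 80*t^3 - 40*t^2 + 10*t - 1)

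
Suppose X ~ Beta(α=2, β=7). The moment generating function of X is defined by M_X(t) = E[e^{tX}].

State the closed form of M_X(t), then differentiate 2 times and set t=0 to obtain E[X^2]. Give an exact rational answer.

M_X(t) = ₁F₁(2; 9; t)
D^2[M](t) = ₁F₁(4; 11; t)/15

E[X^2] = D^2[M](0) = 1/15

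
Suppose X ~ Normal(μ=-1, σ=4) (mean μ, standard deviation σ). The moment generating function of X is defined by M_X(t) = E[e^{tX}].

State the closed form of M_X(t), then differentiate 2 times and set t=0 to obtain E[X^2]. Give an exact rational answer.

M_X(t) = e^(8*t^2 - t)
D^2[M](t) = (256*t^2*e^(8*t^2) - 32*t*e^(8*t^2) + 17*e^(8*t^2))*e^(-t)

E[X^2] = D^2[M](0) = 17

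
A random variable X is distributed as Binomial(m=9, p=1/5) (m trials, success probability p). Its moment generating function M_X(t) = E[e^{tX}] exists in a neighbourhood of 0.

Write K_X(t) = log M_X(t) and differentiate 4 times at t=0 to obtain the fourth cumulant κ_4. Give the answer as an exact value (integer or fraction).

κ_4 = K^(4)(0) = 36/625

M_X(t) = (e^(t)/5 + 4/5)^9
K_X(t) = log M_X(t) = 9*log(e^(t)/5 + 4/5)
K^(4)(t) = (36*e^(3*t) - 576*e^(2*t) + 576*e^(t))/(e^(4*t) + 16*e^(3*t) + 96*e^(2*t) + 256*e^(t) + 256)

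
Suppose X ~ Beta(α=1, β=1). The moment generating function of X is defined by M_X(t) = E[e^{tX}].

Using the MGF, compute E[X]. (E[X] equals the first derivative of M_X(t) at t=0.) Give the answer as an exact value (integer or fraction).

E[X] = M^(1)(0) = 1/2

M_X(t) = ₁F₁(1; 2; t)
M^(1)(t) = ₁F₁(2; 3; t)/2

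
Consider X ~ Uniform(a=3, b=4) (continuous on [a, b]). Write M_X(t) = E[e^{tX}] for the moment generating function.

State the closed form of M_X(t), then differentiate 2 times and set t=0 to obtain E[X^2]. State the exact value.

E[X^2] = M^(2)(0) = 37/3

M_X(t) = (e^(4*t) - e^(3*t))/t
M^(2)(t) = (16*t^2*e^(4*t) - 9*t^2*e^(3*t) - 8*t*e^(4*t) + 6*t*e^(3*t) + 2*e^(4*t) - 2*e^(3*t))/t^3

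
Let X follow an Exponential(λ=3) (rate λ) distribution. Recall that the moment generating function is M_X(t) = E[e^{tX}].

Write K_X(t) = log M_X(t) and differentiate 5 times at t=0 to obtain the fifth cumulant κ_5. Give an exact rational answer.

κ_5 = K^(5)(0) = 8/81

M_X(t) = 3/(3 - t)
K_X(t) = log M_X(t) = -log(3 - t) + log(3)
K^(5)(t) = -24/(t^5 - 15*t^4 + 90*t^3 - 270*t^2 + 405*t - 243)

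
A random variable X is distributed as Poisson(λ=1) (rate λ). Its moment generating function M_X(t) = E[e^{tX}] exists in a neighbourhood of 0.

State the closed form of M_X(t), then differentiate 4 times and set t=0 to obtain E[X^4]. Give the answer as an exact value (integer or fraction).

E[X^4] = M′′′′(0) = 15

M_X(t) = e^(e^(t) - 1)
M′(t) = e^(-1)*e^(t)*e^(e^(t))
M′′(t) = (e^(2*t)*e^(e^(t)) + e^(t)*e^(e^(t)))*e^(-1)
M′′′(t) = (e^(3*t)*e^(e^(t)) + 3*e^(2*t)*e^(e^(t)) + e^(t)*e^(e^(t)))*e^(-1)
M′′′′(t) = (e^(4*t)*e^(e^(t)) + 6*e^(3*t)*e^(e^(t)) + 7*e^(2*t)*e^(e^(t)) + e^(t)*e^(e^(t)))*e^(-1)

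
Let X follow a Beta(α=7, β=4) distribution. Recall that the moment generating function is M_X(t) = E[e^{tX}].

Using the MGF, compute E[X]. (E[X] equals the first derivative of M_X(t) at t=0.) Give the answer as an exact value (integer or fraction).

E[X] = dM/dt |_{t=0} = 7/11

M_X(t) = ₁F₁(7; 11; t)
dM/dt = 7*₁F₁(8; 12; t)/11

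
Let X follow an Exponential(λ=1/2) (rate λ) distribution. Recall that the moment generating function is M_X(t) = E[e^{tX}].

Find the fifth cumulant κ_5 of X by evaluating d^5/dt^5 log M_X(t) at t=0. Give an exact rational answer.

M_X(t) = 1/(2*(1/2 - t))
K_X(t) = log M_X(t) = -log(1/2 - t) - log(2)
K^(5)(t) = -768/(32*t^5 - 80*t^4 + 80*t^3 - 40*t^2 + 10*t - 1)

κ_5 = K^(5)(0) = 768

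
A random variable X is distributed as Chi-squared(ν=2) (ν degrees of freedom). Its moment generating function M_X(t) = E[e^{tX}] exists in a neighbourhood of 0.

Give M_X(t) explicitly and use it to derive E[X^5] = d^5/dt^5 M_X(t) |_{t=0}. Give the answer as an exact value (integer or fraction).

M_X(t) = 1/(1 - 2*t)
D^5[M](t) = 3840/(64*t^6 - 192*t^5 + 240*t^4 - 160*t^3 + 60*t^2 - 12*t + 1)

E[X^5] = D^5[M](0) = 3840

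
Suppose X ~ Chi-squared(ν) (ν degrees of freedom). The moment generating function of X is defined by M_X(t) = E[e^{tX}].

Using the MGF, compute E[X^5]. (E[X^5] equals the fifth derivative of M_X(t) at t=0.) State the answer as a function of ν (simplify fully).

E[X^5] = d^5M/dt^5 |_{t=0} = ν*(ν^4 + 20*ν^3 + 140*ν^2 + 400*ν + 384)

M_X(t) = (1 - 2*t)^(-ν/2)
dM/dt = -ν/(2*t*(1 - 2*t)^(ν/2) - (1 - 2*t)^(ν/2))
d^2M/dt^2 = (ν^2 + 2*ν)/(4*t^2*(1 - 2*t)^(ν/2) - 4*t*(1 - 2*t)^(ν/2) + (1 - 2*t)^(ν/2))
d^3M/dt^3 = (-ν^3 - 6*ν^2 - 8*ν)/(8*t^3*(1 - 2*t)^(ν/2) - 12*t^2*(1 - 2*t)^(ν/2) + 6*t*(1 - 2*t)^(ν/2) - (1 - 2*t)^(ν/2))
d^4M/dt^4 = (ν^4 + 12*ν^3 + 44*ν^2 + 48*ν)/(16*t^4*(1 - 2*t)^(ν/2) - 32*t^3*(1 - 2*t)^(ν/2) + 24*t^2*(1 - 2*t)^(ν/2) - 8*t*(1 - 2*t)^(ν/2) + (1 - 2*t)^(ν/2))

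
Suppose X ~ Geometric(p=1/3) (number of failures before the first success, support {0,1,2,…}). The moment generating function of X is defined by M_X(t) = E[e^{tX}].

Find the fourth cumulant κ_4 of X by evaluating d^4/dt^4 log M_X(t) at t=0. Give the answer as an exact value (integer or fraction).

κ_4 = K^(4)(0) = 222

M_X(t) = 1/(3*(1 - 2*e^(t)/3))
K_X(t) = log M_X(t) = -log(1 - 2*e^(t)/3) - log(3)
K^(4)(t) = (24*e^(3*t) + 144*e^(2*t) + 54*e^(t))/(16*e^(4*t) - 96*e^(3*t) + 216*e^(2*t) - 216*e^(t) + 81)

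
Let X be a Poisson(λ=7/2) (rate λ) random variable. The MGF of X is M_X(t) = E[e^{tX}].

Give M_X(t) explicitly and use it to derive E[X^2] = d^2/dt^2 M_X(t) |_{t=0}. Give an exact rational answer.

E[X^2] = M′′(0) = 63/4

M_X(t) = e^(7*e^(t)/2 - 7/2)
M′(t) = 7*e^(-7/2)*e^(t)*e^(7*e^(t)/2)/2
M′′(t) = (49*e^(2*t)*e^(7*e^(t)/2) + 14*e^(t)*e^(7*e^(t)/2))*e^(-7/2)/4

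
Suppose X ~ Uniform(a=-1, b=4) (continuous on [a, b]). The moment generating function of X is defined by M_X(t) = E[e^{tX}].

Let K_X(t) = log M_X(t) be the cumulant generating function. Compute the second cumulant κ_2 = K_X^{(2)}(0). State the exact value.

M_X(t) = (e^(4*t) - e^(-t))/(5*t)
K_X(t) = log M_X(t) = -log(t) + log(e^(4*t) - e^(-t)) - log(5)
K′(t) = (4*t*e^(5*t) + t - e^(5*t) + 1)/(t*e^(5*t) - t)
K′′(t) = (-25*t^2*e^(5*t) + e^(10*t) - 2*e^(5*t) + 1)/(t^2*e^(10*t) - 2*t^2*e^(5*t) + t^2)

κ_2 = K′′(0) = 25/12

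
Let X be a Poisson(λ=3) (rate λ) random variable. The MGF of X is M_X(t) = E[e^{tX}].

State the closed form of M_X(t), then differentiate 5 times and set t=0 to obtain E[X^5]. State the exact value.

M_X(t) = e^(3*e^(t) - 3)
D^5[M](t) = (243*e^(5*t)*e^(3*e^(t)) + 810*e^(4*t)*e^(3*e^(t)) + 675*e^(3*t)*e^(3*e^(t)) + 135*e^(2*t)*e^(3*e^(t)) + 3*e^(t)*e^(3*e^(t)))*e^(-3)

E[X^5] = D^5[M](0) = 1866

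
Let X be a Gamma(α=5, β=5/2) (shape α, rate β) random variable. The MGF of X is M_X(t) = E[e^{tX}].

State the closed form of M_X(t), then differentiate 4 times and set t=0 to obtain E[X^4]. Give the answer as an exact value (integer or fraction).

E[X^4] = d^4M/dt^4 |_{t=0} = 5376/125

M_X(t) = 3125/(32*(5/2 - t)^5)
dM/dt = 31250/(64*t^6 - 960*t^5 + 6000*t^4 - 20000*t^3 + 37500*t^2 - 37500*t + 15625)
d^2M/dt^2 = -375000/(128*t^7 - 2240*t^6 + 16800*t^5 - 70000*t^4 + 175000*t^3 - 262500*t^2 + 218750*t - 78125)
d^3M/dt^3 = 5250000/(256*t^8 - 5120*t^7 + 44800*t^6 - 224000*t^5 + 700000*t^4 - 1400000*t^3 + 1750000*t^2 - 1250000*t + 390625)
d^4M/dt^4 = -84000000/(512*t^9 - 11520*t^8 + 115200*t^7 - 672000*t^6 + 2520000*t^5 - 6300000*t^4 + 10500000*t^3 - 11250000*t^2 + 7031250*t - 1953125)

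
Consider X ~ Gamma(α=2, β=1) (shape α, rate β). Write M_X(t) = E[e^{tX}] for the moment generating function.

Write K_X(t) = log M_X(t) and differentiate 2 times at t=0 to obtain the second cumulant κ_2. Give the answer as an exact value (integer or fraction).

κ_2 = D^2[K](0) = 2

M_X(t) = (1 - t)^(-2)
K_X(t) = log M_X(t) = -2*log(1 - t)
D^2[K](t) = 2/(t^2 - 2*t + 1)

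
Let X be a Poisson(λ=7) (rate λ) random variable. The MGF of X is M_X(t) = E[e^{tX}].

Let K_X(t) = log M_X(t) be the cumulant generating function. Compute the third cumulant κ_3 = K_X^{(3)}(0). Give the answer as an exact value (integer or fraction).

κ_3 = K′′′(0) = 7

M_X(t) = e^(7*e^(t) - 7)
K_X(t) = log M_X(t) = 7*e^(t) - 7
K′(t) = 7*e^(t)
K′′(t) = 7*e^(t)
K′′′(t) = 7*e^(t)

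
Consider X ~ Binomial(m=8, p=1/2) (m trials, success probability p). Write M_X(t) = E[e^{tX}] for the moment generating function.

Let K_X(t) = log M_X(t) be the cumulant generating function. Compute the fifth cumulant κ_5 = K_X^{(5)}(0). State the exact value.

M_X(t) = (e^(t)/2 + 1/2)^8
K_X(t) = log M_X(t) = 8*log(e^(t)/2 + 1/2)
K^(5)(t) = (-8*e^(4*t) + 88*e^(3*t) - 88*e^(2*t) + 8*e^(t))/(e^(5*t) + 5*e^(4*t) + 10*e^(3*t) + 10*e^(2*t) + 5*e^(t) + 1)

κ_5 = K^(5)(0) = 0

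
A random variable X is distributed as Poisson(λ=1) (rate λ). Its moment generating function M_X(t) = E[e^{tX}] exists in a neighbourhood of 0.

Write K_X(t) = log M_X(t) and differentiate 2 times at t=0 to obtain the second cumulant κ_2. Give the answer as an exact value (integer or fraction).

κ_2 = K^(2)(0) = 1

M_X(t) = e^(e^(t) - 1)
K_X(t) = log M_X(t) = e^(t) - 1
K^(2)(t) = e^(t)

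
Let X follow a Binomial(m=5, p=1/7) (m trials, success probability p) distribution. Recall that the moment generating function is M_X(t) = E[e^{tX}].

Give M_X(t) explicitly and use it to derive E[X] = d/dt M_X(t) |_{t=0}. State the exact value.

M_X(t) = (e^(t)/7 + 6/7)^5
M′(t) = 5*e^(5*t)/16807 + 120*e^(4*t)/16807 + 1080*e^(3*t)/16807 + 4320*e^(2*t)/16807 + 6480*e^(t)/16807

E[X] = M′(0) = 5/7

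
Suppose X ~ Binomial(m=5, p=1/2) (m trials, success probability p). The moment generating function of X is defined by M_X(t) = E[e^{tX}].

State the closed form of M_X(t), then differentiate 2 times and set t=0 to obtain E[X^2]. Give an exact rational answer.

M_X(t) = (e^(t)/2 + 1/2)^5
M^(2)(t) = 25*e^(5*t)/32 + 5*e^(4*t)/2 + 45*e^(3*t)/16 + 5*e^(2*t)/4 + 5*e^(t)/32

E[X^2] = M^(2)(0) = 15/2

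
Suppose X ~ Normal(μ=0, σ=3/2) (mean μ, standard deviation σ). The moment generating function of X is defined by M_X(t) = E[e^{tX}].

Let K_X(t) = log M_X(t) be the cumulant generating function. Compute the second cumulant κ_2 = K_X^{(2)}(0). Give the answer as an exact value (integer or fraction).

M_X(t) = e^(9*t^2/8)
K_X(t) = log M_X(t) = 9*t^2/8
K^(2)(t) = 9/4

κ_2 = K^(2)(0) = 9/4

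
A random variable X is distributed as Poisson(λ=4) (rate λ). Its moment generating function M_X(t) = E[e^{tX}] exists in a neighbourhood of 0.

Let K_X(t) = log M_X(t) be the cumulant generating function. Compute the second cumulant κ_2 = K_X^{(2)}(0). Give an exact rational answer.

κ_2 = K^(2)(0) = 4

M_X(t) = e^(4*e^(t) - 4)
K_X(t) = log M_X(t) = 4*e^(t) - 4
K^(2)(t) = 4*e^(t)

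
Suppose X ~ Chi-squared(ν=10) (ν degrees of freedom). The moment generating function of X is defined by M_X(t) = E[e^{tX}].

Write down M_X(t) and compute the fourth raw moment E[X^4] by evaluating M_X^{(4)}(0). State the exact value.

E[X^4] = D^4[M](0) = 26880

M_X(t) = (1 - 2*t)^(-5)
D^4[M](t) = -26880/(512*t^9 - 2304*t^8 + 4608*t^7 - 5376*t^6 + 4032*t^5 - 2016*t^4 + 672*t^3 - 144*t^2 + 18*t - 1)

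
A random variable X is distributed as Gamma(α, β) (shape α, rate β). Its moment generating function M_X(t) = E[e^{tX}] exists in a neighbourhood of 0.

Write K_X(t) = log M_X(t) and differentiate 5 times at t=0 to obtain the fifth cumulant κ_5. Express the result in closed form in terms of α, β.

κ_5 = K^(5)(0) = 24*α/β^5

M_X(t) = (β/(β - t))^α
K_X(t) = log M_X(t) = α*(log(β) - log(β - t))
K^(5)(t) = -24*α/(-β^5 + 5*β^4*t - 10*β^3*t^2 + 10*β^2*t^3 - 5*β*t^4 + t^5)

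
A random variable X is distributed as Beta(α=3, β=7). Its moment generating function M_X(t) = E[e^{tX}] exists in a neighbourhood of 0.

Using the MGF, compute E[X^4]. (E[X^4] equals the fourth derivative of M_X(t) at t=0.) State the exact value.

E[X^4] = M′′′′(0) = 3/143

M_X(t) = ₁F₁(3; 10; t)
M′(t) = 3*₁F₁(4; 11; t)/10
M′′(t) = 6*₁F₁(5; 12; t)/55
M′′′(t) = ₁F₁(6; 13; t)/22
M′′′′(t) = 3*₁F₁(7; 14; t)/143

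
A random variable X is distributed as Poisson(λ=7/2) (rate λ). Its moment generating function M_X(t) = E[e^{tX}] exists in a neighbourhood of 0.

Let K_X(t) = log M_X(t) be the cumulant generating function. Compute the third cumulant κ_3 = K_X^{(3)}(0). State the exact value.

M_X(t) = e^(7*e^(t)/2 - 7/2)
K_X(t) = log M_X(t) = 7*e^(t)/2 - 7/2
K′(t) = 7*e^(t)/2
K′′(t) = 7*e^(t)/2
K′′′(t) = 7*e^(t)/2

κ_3 = K′′′(0) = 7/2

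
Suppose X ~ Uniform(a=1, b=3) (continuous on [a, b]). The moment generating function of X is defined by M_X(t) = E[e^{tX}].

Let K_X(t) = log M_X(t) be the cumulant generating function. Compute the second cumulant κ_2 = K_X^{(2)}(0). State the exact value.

M_X(t) = (e^(3*t) - e^(t))/(2*t)
K_X(t) = log M_X(t) = -log(t) + log(e^(3*t) - e^(t)) - log(2)
K′(t) = (3*t*e^(2*t) - t - e^(2*t) + 1)/(t*e^(2*t) - t)
K′′(t) = (-4*t^2*e^(2*t) + e^(4*t) - 2*e^(2*t) + 1)/(t^2*e^(4*t) - 2*t^2*e^(2*t) + t^2)

κ_2 = K′′(0) = 1/3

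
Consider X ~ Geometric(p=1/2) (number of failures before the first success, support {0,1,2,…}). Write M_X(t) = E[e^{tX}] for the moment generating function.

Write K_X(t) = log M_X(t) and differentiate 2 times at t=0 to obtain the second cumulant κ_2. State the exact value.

M_X(t) = 1/(2*(1 - e^(t)/2))
K_X(t) = log M_X(t) = -log(1 - e^(t)/2) - log(2)
K^(2)(t) = 2*e^(t)/(e^(2*t) - 4*e^(t) + 4)

κ_2 = K^(2)(0) = 2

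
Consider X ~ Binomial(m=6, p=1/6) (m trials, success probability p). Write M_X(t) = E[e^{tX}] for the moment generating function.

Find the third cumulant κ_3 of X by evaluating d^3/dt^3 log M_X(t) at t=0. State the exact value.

M_X(t) = (e^(t)/6 + 5/6)^6
K_X(t) = log M_X(t) = 6*log(e^(t)/6 + 5/6)
K′(t) = 6*e^(t)/(e^(t) + 5)
K′′(t) = 30*e^(t)/(e^(2*t) + 10*e^(t) + 25)
K′′′(t) = (-30*e^(2*t) + 150*e^(t))/(e^(3*t) + 15*e^(2*t) + 75*e^(t) + 125)

κ_3 = K′′′(0) = 5/9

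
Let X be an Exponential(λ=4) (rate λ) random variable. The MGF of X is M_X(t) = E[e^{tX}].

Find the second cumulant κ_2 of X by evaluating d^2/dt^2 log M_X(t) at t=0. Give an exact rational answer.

κ_2 = K′′(0) = 1/16

M_X(t) = 4/(4 - t)
K_X(t) = log M_X(t) = -log(4 - t) + 2*log(2)
K′(t) = -1/(t - 4)
K′′(t) = 1/(t^2 - 8*t + 16)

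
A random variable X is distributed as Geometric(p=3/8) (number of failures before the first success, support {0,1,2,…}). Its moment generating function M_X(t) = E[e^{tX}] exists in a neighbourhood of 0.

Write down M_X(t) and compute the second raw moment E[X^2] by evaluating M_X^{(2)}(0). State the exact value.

M_X(t) = 3/(8*(1 - 5*e^(t)/8))
dM/dt = 15*e^(t)/(25*e^(2*t) - 80*e^(t) + 64)
d^2M/dt^2 = (-75*e^(2*t) - 120*e^(t))/(125*e^(3*t) - 600*e^(2*t) + 960*e^(t) - 512)

E[X^2] = d^2M/dt^2 |_{t=0} = 65/9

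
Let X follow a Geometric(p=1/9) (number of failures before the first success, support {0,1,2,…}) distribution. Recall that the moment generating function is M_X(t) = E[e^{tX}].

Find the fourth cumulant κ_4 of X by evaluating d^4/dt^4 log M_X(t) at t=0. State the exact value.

M_X(t) = 1/(9*(1 - 8*e^(t)/9))
K_X(t) = log M_X(t) = -log(1 - 8*e^(t)/9) - 2*log(3)
K^(4)(t) = (4608*e^(3*t) + 20736*e^(2*t) + 5832*e^(t))/(4096*e^(4*t) - 18432*e^(3*t) + 31104*e^(2*t) - 23328*e^(t) + 6561)

κ_4 = K^(4)(0) = 31176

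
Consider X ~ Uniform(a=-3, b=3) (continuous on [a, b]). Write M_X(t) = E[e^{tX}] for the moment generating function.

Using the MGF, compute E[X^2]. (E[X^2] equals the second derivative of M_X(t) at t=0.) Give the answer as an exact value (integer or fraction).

E[X^2] = d^2M/dt^2 |_{t=0} = 3

M_X(t) = (e^(3*t) - e^(-3*t))/(6*t)
dM/dt = (3*t*e^(6*t) + 3*t - e^(6*t) + 1)*e^(-3*t)/(6*t^2)
d^2M/dt^2 = (9*t^2*e^(6*t) - 9*t^2 - 6*t*e^(6*t) - 6*t + 2*e^(6*t) - 2)*e^(-3*t)/(6*t^3)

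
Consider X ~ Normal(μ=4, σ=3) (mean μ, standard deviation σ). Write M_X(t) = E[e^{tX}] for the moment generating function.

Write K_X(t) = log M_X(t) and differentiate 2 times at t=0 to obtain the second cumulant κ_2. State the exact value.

M_X(t) = e^(9*t^2/2 + 4*t)
K_X(t) = log M_X(t) = 9*t^2/2 + 4*t
dK/dt = 9*t + 4
d^2K/dt^2 = 9

κ_2 = d^2K/dt^2 |_{t=0} = 9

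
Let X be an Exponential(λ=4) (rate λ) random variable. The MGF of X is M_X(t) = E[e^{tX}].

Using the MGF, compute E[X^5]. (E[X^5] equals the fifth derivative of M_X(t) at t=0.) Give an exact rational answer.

M_X(t) = 4/(4 - t)
dM/dt = 4/(t^2 - 8*t + 16)
d^2M/dt^2 = -8/(t^3 - 12*t^2 + 48*t - 64)
d^3M/dt^3 = 24/(t^4 - 16*t^3 + 96*t^2 - 256*t + 256)
d^4M/dt^4 = -96/(t^5 - 20*t^4 + 160*t^3 - 640*t^2 + 1280*t - 1024)
d^5M/dt^5 = 480/(t^6 - 24*t^5 + 240*t^4 - 1280*t^3 + 3840*t^2 - 6144*t + 4096)

E[X^5] = d^5M/dt^5 |_{t=0} = 15/128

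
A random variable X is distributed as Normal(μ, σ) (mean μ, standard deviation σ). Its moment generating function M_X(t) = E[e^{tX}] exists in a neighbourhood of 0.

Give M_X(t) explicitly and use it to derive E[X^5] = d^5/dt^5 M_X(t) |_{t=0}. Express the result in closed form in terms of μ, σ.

M_X(t) = e^(μ*t + σ^2*t^2/2)
dM/dt = μ*e^(μ*t)*e^(σ^2*t^2/2) + σ^2*t*e^(μ*t)*e^(σ^2*t^2/2)
d^2M/dt^2 = μ^2*e^(μ*t)*e^(σ^2*t^2/2) + 2*μ*σ^2*t*e^(μ*t)*e^(σ^2*t^2/2) + σ^4*t^2*e^(μ*t)*e^(σ^2*t^2/2) + σ^2*e^(μ*t)*e^(σ^2*t^2/2)

E[X^5] = d^5M/dt^5 |_{t=0} = μ*(μ^4 + 10*μ^2*σ^2 + 15*σ^4)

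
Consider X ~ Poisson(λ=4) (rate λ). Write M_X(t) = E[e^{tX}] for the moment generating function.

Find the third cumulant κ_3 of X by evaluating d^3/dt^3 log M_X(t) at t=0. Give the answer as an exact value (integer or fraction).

M_X(t) = e^(4*e^(t) - 4)
K_X(t) = log M_X(t) = 4*e^(t) - 4
dK/dt = 4*e^(t)
d^2K/dt^2 = 4*e^(t)
d^3K/dt^3 = 4*e^(t)

κ_3 = d^3K/dt^3 |_{t=0} = 4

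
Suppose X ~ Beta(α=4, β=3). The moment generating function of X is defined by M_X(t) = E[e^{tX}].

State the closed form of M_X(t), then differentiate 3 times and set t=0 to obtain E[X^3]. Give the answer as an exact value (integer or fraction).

E[X^3] = d^3M/dt^3 |_{t=0} = 5/21

M_X(t) = ₁F₁(4; 7; t)
dM/dt = 4*₁F₁(5; 8; t)/7
d^2M/dt^2 = 5*₁F₁(6; 9; t)/14
d^3M/dt^3 = 5*₁F₁(7; 10; t)/21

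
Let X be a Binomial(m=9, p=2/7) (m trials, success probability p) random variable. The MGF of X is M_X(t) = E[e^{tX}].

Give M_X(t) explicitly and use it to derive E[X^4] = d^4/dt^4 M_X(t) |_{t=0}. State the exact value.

E[X^4] = D^4[M](0) = 46098/343

M_X(t) = (2*e^(t)/7 + 5/7)^9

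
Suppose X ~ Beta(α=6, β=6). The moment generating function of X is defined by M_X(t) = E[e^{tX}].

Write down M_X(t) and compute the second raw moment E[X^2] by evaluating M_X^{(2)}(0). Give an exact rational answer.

E[X^2] = D^2[M](0) = 7/26

M_X(t) = ₁F₁(6; 12; t)
D^2[M](t) = 7*₁F₁(8; 14; t)/26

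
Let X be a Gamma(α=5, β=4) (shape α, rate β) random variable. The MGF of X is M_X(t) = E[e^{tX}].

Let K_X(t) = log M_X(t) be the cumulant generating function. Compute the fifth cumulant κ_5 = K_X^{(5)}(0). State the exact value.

κ_5 = d^5K/dt^5 |_{t=0} = 15/128

M_X(t) = 1024/(4 - t)^5
K_X(t) = log M_X(t) = -5*log(4 - t) + 10*log(2)
dK/dt = -5/(t - 4)
d^2K/dt^2 = 5/(t^2 - 8*t + 16)
d^3K/dt^3 = -10/(t^3 - 12*t^2 + 48*t - 64)
d^4K/dt^4 = 30/(t^4 - 16*t^3 + 96*t^2 - 256*t + 256)
d^5K/dt^5 = -120/(t^5 - 20*t^4 + 160*t^3 - 640*t^2 + 1280*t - 1024)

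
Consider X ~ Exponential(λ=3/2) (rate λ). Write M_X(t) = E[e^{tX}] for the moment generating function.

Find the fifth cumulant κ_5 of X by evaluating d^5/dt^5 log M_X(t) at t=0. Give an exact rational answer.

M_X(t) = 3/(2*(3/2 - t))
K_X(t) = log M_X(t) = -log(3/2 - t) - log(2) + log(3)
K′(t) = -2/(2*t - 3)
K′′(t) = 4/(4*t^2 - 12*t + 9)
K′′′(t) = -16/(8*t^3 - 36*t^2 + 54*t - 27)
K′′′′(t) = 96/(16*t^4 - 96*t^3 + 216*t^2 - 216*t + 81)
K′′′′′(t) = -768/(32*t^5 - 240*t^4 + 720*t^3 - 1080*t^2 + 810*t - 243)

κ_5 = K′′′′′(0) = 256/81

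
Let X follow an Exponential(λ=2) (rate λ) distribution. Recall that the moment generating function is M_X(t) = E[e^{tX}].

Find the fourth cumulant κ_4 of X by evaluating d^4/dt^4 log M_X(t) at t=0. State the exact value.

κ_4 = K^(4)(0) = 3/8

M_X(t) = 2/(2 - t)
K_X(t) = log M_X(t) = -log(2 - t) + log(2)
K^(4)(t) = 6/(t^4 - 8*t^3 + 24*t^2 - 32*t + 16)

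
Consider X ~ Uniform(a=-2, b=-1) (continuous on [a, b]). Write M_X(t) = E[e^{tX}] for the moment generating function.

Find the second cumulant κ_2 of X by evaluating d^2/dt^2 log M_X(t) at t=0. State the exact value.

M_X(t) = (e^(-t) - e^(-2*t))/t
K_X(t) = log M_X(t) = -log(t) + log(e^(-t) - e^(-2*t))
dK/dt = (-t*e^(t) + 2*t - e^(t) + 1)/(t*e^(t) - t)
d^2K/dt^2 = (-t^2*e^(t) + e^(2*t) - 2*e^(t) + 1)/(t^2*e^(2*t) - 2*t^2*e^(t) + t^2)

κ_2 = d^2K/dt^2 |_{t=0} = 1/12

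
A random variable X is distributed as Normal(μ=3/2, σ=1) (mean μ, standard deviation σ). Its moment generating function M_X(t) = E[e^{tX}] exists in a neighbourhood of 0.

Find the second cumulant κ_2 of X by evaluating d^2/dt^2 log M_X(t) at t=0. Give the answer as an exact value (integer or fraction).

κ_2 = D^2[K](0) = 1

M_X(t) = e^(t^2/2 + 3*t/2)
K_X(t) = log M_X(t) = t^2/2 + 3*t/2
D^2[K](t) = 1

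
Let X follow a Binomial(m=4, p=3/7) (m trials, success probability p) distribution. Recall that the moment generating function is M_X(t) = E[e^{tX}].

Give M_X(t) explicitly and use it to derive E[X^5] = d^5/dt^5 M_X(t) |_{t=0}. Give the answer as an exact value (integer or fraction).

M_X(t) = (3*e^(t)/7 + 4/7)^4
M^(5)(t) = 82944*e^(4*t)/2401 + 104976*e^(3*t)/2401 + 27648*e^(2*t)/2401 + 768*e^(t)/2401

E[X^5] = M^(5)(0) = 216336/2401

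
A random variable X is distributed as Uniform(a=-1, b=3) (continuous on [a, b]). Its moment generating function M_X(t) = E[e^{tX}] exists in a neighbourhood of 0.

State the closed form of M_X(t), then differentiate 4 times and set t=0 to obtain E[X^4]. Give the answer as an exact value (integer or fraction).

E[X^4] = M′′′′(0) = 61/5

M_X(t) = (e^(3*t) - e^(-t))/(4*t)
M′(t) = (3*t*e^(4*t) + t - e^(4*t) + 1)*e^(-t)/(4*t^2)
M′′(t) = (9*t^2*e^(4*t) - t^2 - 6*t*e^(4*t) - 2*t + 2*e^(4*t) - 2)*e^(-t)/(4*t^3)
M′′′(t) = (27*t^3*e^(4*t) + t^3 - 27*t^2*e^(4*t) + 3*t^2 + 18*t*e^(4*t) + 6*t - 6*e^(4*t) + 6)*e^(-t)/(4*t^4)
M′′′′(t) = (81*t^4*e^(4*t) - t^4 - 108*t^3*e^(4*t) - 4*t^3 + 108*t^2*e^(4*t) - 12*t^2 - 72*t*e^(4*t) - 24*t + 24*e^(4*t) - 24)*e^(-t)/(4*t^5)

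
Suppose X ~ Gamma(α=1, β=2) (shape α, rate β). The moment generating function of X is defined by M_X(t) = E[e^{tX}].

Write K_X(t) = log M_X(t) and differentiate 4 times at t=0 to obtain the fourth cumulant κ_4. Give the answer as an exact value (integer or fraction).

κ_4 = d^4K/dt^4 |_{t=0} = 3/8

M_X(t) = 2/(2 - t)
K_X(t) = log M_X(t) = -log(2 - t) + log(2)
dK/dt = -1/(t - 2)
d^2K/dt^2 = 1/(t^2 - 4*t + 4)
d^3K/dt^3 = -2/(t^3 - 6*t^2 + 12*t - 8)
d^4K/dt^4 = 6/(t^4 - 8*t^3 + 24*t^2 - 32*t + 16)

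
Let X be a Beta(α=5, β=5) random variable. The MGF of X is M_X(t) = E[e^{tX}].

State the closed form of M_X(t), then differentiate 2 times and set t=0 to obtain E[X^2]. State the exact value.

M_X(t) = ₁F₁(5; 10; t)
M^(2)(t) = 3*₁F₁(7; 12; t)/11

E[X^2] = M^(2)(0) = 3/11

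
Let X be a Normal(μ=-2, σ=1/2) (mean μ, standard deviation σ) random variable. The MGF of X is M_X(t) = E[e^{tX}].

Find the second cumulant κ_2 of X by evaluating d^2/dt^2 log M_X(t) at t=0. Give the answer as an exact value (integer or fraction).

κ_2 = d^2K/dt^2 |_{t=0} = 1/4

M_X(t) = e^(t^2/8 - 2*t)
K_X(t) = log M_X(t) = t^2/8 - 2*t
dK/dt = t/4 - 2
d^2K/dt^2 = 1/4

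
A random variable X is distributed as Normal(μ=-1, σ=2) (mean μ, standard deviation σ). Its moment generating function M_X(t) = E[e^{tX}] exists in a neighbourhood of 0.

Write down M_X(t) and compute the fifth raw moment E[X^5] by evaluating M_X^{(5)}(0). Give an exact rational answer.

E[X^5] = M′′′′′(0) = -281

M_X(t) = e^(2*t^2 - t)
M′(t) = 4*t*e^(-t)*e^(2*t^2) - e^(-t)*e^(2*t^2)
M′′(t) = (16*t^2*e^(2*t^2) - 8*t*e^(2*t^2) + 5*e^(2*t^2))*e^(-t)
M′′′(t) = (64*t^3*e^(2*t^2) - 48*t^2*e^(2*t^2) + 60*t*e^(2*t^2) - 13*e^(2*t^2))*e^(-t)
M′′′′(t) = (256*t^4*e^(2*t^2) - 256*t^3*e^(2*t^2) + 480*t^2*e^(2*t^2) - 208*t*e^(2*t^2) + 73*e^(2*t^2))*e^(-t)
M′′′′′(t) = (1024*t^5*e^(2*t^2) - 1280*t^4*e^(2*t^2) + 3200*t^3*e^(2*t^2) - 2080*t^2*e^(2*t^2) + 1460*t*e^(2*t^2) - 281*e^(2*t^2))*e^(-t)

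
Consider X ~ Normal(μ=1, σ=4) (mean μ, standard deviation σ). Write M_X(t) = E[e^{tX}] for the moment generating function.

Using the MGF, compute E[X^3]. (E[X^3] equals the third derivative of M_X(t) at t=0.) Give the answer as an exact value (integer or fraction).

M_X(t) = e^(8*t^2 + t)
M^(3)(t) = 4096*t^3*e^(t)*e^(8*t^2) + 768*t^2*e^(t)*e^(8*t^2) + 816*t*e^(t)*e^(8*t^2) + 49*e^(t)*e^(8*t^2)

E[X^3] = M^(3)(0) = 49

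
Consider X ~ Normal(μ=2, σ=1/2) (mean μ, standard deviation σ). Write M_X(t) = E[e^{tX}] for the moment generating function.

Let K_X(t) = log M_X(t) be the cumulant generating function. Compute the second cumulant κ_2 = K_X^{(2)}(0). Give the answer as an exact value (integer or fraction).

κ_2 = d^2K/dt^2 |_{t=0} = 1/4

M_X(t) = e^(t^2/8 + 2*t)
K_X(t) = log M_X(t) = t^2/8 + 2*t
dK/dt = t/4 + 2
d^2K/dt^2 = 1/4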